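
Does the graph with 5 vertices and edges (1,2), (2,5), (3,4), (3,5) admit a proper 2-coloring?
Yes. Partition: {1, 4, 5}, {2, 3}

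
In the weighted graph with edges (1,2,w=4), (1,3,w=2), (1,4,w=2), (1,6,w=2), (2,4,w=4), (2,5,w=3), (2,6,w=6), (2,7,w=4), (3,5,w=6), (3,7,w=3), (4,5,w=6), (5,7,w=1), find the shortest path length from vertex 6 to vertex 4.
4 (path: 6 -> 1 -> 4; weights 2 + 2 = 4)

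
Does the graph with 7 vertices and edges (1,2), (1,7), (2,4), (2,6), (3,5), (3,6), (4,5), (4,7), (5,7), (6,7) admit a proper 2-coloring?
No (odd cycle of length 3: 4 -> 7 -> 5 -> 4)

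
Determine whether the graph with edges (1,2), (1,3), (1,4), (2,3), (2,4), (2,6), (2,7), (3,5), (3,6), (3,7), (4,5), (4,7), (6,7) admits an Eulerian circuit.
No (4 vertices have odd degree: {1, 2, 3, 6}; Eulerian circuit requires 0)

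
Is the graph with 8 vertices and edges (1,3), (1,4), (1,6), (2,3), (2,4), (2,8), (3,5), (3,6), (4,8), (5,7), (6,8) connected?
Yes (BFS from 1 visits [1, 3, 4, 6, 2, 5, 8, 7] — all 8 vertices reached)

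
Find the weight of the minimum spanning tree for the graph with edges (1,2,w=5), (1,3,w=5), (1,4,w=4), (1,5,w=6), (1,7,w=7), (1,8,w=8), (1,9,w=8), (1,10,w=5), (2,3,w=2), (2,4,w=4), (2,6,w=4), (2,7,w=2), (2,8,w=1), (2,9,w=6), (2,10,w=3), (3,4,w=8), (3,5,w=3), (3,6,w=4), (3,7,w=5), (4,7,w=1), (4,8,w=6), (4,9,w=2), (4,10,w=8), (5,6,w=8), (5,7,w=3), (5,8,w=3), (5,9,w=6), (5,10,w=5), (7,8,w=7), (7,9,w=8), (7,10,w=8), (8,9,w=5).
22 (MST edges: (1,4,w=4), (2,3,w=2), (2,6,w=4), (2,7,w=2), (2,8,w=1), (2,10,w=3), (3,5,w=3), (4,7,w=1), (4,9,w=2); sum of weights 4 + 2 + 4 + 2 + 1 + 3 + 3 + 1 + 2 = 22)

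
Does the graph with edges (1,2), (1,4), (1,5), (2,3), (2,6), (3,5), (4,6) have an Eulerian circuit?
No (2 vertices have odd degree: {1, 2}; Eulerian circuit requires 0)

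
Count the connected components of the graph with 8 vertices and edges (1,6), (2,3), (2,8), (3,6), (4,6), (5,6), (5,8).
2 (components: {1, 2, 3, 4, 5, 6, 8}, {7})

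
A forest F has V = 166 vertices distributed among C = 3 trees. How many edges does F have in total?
163 (Each of the 3 component trees on V_i vertices has V_i - 1 edges; summing gives V - C = 166 - 3 = 163)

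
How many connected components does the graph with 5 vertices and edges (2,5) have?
4 (components: {1}, {2, 5}, {3}, {4})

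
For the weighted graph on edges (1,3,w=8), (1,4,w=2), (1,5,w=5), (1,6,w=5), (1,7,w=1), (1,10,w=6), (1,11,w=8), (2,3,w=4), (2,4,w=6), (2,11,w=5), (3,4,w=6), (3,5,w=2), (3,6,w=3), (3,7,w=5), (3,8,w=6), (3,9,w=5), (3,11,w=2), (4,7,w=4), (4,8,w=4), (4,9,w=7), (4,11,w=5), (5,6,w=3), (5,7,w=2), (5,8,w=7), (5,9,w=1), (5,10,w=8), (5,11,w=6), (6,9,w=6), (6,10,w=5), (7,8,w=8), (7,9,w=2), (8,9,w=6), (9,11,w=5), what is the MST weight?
26 (MST edges: (1,4,w=2), (1,7,w=1), (2,3,w=4), (3,5,w=2), (3,6,w=3), (3,11,w=2), (4,8,w=4), (5,7,w=2), (5,9,w=1), (6,10,w=5); sum of weights 2 + 1 + 4 + 2 + 3 + 2 + 4 + 2 + 1 + 5 = 26)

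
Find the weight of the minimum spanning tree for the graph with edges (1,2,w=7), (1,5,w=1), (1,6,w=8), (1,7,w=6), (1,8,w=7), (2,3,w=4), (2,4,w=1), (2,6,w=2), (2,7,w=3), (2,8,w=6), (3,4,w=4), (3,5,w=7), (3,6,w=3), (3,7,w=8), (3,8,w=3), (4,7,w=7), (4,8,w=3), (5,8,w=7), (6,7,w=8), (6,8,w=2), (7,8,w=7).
18 (MST edges: (1,5,w=1), (1,7,w=6), (2,4,w=1), (2,6,w=2), (2,7,w=3), (3,8,w=3), (6,8,w=2); sum of weights 1 + 6 + 1 + 2 + 3 + 3 + 2 = 18)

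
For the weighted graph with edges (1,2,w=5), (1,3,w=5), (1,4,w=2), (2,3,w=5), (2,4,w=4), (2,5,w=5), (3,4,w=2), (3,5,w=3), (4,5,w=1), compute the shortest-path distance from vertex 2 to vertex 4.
4 (path: 2 -> 4; weights 4 = 4)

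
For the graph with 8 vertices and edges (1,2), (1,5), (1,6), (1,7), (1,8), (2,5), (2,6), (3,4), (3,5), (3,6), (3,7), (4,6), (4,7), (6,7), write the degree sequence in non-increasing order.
[5, 5, 4, 4, 3, 3, 3, 1] (degrees: deg(1)=5, deg(2)=3, deg(3)=4, deg(4)=3, deg(5)=3, deg(6)=5, deg(7)=4, deg(8)=1)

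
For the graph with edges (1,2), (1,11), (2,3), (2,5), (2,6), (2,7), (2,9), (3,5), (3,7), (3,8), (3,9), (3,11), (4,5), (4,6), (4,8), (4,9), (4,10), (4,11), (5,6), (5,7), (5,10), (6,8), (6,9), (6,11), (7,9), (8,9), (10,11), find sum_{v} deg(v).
54 (handshake: sum of degrees = 2|E| = 2 x 27 = 54)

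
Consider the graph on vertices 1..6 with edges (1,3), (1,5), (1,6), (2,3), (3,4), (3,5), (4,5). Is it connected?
Yes (BFS from 1 visits [1, 3, 5, 6, 2, 4] — all 6 vertices reached)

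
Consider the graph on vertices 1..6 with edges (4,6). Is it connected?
No, it has 5 components: {1}, {2}, {3}, {4, 6}, {5}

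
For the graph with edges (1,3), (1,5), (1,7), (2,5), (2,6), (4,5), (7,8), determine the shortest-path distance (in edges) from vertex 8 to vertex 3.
3 (path: 8 -> 7 -> 1 -> 3, 3 edges)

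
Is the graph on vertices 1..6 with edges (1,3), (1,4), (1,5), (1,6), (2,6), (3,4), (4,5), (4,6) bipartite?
No (odd cycle of length 3: 6 -> 1 -> 4 -> 6)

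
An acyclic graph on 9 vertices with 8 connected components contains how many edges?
1 (Each of the 8 component trees on V_i vertices has V_i - 1 edges; summing gives V - C = 9 - 8 = 1)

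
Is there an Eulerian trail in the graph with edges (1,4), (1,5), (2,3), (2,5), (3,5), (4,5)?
Yes — and in fact it has an Eulerian circuit (the graph is connected and all 5 vertices have even degree)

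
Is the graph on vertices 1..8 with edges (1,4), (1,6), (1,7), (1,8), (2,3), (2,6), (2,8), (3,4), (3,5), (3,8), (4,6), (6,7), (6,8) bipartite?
No (odd cycle of length 3: 8 -> 1 -> 6 -> 8)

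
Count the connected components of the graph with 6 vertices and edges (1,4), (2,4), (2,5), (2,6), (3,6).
1 (components: {1, 2, 3, 4, 5, 6})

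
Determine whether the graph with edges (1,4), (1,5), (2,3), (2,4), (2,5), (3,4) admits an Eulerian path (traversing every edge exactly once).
Yes (the graph is connected and exactly 2 vertices have odd degree: {2, 4}; any Eulerian path must start and end at those)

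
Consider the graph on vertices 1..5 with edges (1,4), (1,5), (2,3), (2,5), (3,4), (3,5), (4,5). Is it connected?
Yes (BFS from 1 visits [1, 4, 5, 3, 2] — all 5 vertices reached)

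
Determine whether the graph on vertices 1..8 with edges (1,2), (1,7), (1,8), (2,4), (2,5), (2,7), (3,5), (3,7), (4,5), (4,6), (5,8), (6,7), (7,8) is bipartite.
No (odd cycle of length 3: 7 -> 1 -> 2 -> 7)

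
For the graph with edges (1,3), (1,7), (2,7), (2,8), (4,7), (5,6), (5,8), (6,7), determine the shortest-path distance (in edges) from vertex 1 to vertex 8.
3 (path: 1 -> 7 -> 2 -> 8, 3 edges)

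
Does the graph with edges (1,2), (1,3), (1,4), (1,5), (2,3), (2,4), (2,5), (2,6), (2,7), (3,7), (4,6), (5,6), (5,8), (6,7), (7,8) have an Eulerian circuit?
No (2 vertices have odd degree: {3, 4}; Eulerian circuit requires 0)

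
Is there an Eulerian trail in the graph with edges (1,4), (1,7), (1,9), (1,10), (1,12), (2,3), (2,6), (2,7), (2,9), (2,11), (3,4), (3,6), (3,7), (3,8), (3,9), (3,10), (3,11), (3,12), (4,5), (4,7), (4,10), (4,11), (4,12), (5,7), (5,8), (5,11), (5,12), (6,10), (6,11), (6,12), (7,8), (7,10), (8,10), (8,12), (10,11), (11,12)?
No (12 vertices have odd degree: {1, 2, 3, 4, 5, 6, 7, 8, 9, 10, 11, 12}; Eulerian path requires 0 or 2)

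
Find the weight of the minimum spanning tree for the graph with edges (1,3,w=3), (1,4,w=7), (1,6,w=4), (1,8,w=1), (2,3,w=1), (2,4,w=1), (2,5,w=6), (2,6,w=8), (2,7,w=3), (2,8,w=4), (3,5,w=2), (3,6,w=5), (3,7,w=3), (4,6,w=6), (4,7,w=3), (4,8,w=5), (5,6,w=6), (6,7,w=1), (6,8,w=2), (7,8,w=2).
11 (MST edges: (1,3,w=3), (1,8,w=1), (2,3,w=1), (2,4,w=1), (3,5,w=2), (6,7,w=1), (6,8,w=2); sum of weights 3 + 1 + 1 + 1 + 2 + 1 + 2 = 11)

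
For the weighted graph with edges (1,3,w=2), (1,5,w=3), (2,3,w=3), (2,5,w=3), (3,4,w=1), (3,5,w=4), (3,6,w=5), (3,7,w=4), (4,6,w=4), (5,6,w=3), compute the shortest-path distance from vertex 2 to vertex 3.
3 (path: 2 -> 3; weights 3 = 3)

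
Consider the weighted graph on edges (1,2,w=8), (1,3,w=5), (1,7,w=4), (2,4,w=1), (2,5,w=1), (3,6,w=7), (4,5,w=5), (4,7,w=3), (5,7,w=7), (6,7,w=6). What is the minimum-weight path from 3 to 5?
14 (path: 3 -> 1 -> 2 -> 5; weights 5 + 8 + 1 = 14)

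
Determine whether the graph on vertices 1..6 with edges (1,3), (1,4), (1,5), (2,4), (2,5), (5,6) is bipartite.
Yes. Partition: {1, 2, 6}, {3, 4, 5}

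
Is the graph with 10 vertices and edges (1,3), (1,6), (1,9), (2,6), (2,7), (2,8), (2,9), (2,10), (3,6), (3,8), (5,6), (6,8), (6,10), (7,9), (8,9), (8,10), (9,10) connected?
No, it has 2 components: {1, 2, 3, 5, 6, 7, 8, 9, 10}, {4}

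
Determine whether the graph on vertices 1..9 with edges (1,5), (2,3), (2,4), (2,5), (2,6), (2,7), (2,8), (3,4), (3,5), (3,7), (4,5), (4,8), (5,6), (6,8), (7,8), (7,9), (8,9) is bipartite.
No (odd cycle of length 3: 6 -> 5 -> 2 -> 6)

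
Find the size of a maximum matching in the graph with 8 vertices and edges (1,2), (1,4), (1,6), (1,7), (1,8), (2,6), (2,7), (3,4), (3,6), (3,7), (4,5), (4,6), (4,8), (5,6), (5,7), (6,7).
4 (matching: (1,8), (2,6), (3,4), (5,7); upper bound floor(n/2) = floor(8/2) = 4)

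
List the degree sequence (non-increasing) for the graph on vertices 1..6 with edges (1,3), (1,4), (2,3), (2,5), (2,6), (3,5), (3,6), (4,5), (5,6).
[4, 4, 3, 3, 2, 2] (degrees: deg(1)=2, deg(2)=3, deg(3)=4, deg(4)=2, deg(5)=4, deg(6)=3)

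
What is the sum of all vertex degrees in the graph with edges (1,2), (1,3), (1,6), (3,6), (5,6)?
10 (handshake: sum of degrees = 2|E| = 2 x 5 = 10)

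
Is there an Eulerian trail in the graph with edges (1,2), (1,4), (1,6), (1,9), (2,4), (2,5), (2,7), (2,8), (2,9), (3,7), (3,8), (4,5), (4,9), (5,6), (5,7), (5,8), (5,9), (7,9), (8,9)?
Yes — and in fact it has an Eulerian circuit (the graph is connected and all 9 vertices have even degree)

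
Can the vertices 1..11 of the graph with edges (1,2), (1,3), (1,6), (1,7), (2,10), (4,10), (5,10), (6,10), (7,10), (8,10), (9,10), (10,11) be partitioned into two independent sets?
Yes. Partition: {1, 10}, {2, 3, 4, 5, 6, 7, 8, 9, 11}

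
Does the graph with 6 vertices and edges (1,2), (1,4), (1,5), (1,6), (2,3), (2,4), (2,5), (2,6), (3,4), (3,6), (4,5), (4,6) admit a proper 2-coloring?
No (odd cycle of length 3: 6 -> 1 -> 2 -> 6)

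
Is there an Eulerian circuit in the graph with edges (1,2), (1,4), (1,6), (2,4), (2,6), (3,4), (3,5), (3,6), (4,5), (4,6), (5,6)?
No (6 vertices have odd degree: {1, 2, 3, 4, 5, 6}; Eulerian circuit requires 0)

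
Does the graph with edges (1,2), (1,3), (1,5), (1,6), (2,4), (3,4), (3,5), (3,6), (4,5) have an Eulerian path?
Yes (the graph is connected and exactly 2 vertices have odd degree: {4, 5}; any Eulerian path must start and end at those)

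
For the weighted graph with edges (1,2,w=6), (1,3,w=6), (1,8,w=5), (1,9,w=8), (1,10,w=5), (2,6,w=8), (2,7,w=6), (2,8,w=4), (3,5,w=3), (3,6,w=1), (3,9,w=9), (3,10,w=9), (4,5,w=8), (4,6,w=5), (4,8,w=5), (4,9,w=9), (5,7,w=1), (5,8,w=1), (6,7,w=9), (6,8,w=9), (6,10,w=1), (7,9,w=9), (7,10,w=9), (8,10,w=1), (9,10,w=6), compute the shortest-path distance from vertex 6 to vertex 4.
5 (path: 6 -> 4; weights 5 = 5)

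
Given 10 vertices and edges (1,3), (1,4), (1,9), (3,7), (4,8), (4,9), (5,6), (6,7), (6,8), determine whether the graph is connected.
No, it has 3 components: {1, 3, 4, 5, 6, 7, 8, 9}, {2}, {10}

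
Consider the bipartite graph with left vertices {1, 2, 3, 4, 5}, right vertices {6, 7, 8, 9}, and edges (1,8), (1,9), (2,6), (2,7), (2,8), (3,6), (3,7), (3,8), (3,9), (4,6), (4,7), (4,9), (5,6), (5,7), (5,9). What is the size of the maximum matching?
4 (matching: (1,9), (2,8), (3,7), (4,6); upper bound min(|L|,|R|) = min(5,4) = 4)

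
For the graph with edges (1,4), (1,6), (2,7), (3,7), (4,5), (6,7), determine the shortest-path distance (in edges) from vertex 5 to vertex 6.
3 (path: 5 -> 4 -> 1 -> 6, 3 edges)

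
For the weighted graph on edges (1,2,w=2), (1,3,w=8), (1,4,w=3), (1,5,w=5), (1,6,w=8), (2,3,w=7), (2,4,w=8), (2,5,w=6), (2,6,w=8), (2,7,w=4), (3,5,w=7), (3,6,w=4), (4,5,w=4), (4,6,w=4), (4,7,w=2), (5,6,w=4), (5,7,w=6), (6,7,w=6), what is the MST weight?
19 (MST edges: (1,2,w=2), (1,4,w=3), (3,6,w=4), (4,5,w=4), (4,6,w=4), (4,7,w=2); sum of weights 2 + 3 + 4 + 4 + 4 + 2 = 19)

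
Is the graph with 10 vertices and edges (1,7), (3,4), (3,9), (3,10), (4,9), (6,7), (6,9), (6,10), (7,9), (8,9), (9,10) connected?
No, it has 3 components: {1, 3, 4, 6, 7, 8, 9, 10}, {2}, {5}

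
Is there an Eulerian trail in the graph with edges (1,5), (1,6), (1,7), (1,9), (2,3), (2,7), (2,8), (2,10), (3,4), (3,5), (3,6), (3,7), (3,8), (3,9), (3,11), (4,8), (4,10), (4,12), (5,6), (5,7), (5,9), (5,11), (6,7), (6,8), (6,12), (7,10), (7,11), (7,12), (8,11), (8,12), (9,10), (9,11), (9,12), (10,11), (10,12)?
Yes — and in fact it has an Eulerian circuit (the graph is connected and all 12 vertices have even degree)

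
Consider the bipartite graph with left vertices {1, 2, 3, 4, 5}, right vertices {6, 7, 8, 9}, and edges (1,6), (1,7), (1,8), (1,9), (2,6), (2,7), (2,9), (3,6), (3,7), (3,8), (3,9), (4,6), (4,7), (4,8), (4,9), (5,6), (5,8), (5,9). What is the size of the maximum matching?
4 (matching: (1,9), (2,7), (3,8), (4,6); upper bound min(|L|,|R|) = min(5,4) = 4)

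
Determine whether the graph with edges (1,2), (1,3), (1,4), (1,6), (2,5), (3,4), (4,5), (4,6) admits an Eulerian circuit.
Yes (the graph is connected and all 6 vertices have even degree)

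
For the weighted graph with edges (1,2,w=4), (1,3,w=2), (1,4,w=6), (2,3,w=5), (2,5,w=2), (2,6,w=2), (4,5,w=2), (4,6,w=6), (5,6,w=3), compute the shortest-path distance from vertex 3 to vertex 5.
7 (path: 3 -> 2 -> 5; weights 5 + 2 = 7)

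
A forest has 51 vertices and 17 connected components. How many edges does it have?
34 (Each of the 17 component trees on V_i vertices has V_i - 1 edges; summing gives V - C = 51 - 17 = 34)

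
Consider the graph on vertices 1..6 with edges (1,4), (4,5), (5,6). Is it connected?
No, it has 3 components: {1, 4, 5, 6}, {2}, {3}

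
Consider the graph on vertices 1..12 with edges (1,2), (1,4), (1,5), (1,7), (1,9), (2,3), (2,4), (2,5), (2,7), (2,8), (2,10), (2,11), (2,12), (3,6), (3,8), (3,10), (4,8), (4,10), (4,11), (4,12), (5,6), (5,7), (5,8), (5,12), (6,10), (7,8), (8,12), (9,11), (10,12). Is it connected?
Yes (BFS from 1 visits [1, 2, 4, 5, 7, 9, 3, 8, 10, 11, 12, 6] — all 12 vertices reached)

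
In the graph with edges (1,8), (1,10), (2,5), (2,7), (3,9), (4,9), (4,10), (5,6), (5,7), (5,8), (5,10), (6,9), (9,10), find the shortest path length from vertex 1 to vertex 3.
3 (path: 1 -> 10 -> 9 -> 3, 3 edges)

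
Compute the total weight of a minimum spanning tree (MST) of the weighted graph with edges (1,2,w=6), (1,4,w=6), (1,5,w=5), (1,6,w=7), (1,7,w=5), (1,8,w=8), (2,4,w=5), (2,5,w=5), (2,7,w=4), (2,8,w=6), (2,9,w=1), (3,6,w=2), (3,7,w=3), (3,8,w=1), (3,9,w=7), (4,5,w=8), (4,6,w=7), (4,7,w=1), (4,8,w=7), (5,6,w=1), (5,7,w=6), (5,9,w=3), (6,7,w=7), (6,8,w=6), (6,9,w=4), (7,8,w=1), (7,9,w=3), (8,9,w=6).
15 (MST edges: (1,7,w=5), (2,9,w=1), (3,6,w=2), (3,8,w=1), (4,7,w=1), (5,6,w=1), (5,9,w=3), (7,8,w=1); sum of weights 5 + 1 + 2 + 1 + 1 + 1 + 3 + 1 = 15)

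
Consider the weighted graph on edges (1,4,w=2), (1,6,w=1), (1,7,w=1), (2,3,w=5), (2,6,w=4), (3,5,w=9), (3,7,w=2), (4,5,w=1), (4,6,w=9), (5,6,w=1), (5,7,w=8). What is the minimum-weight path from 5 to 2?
5 (path: 5 -> 6 -> 2; weights 1 + 4 = 5)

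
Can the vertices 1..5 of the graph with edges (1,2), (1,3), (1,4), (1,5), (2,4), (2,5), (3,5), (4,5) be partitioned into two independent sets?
No (odd cycle of length 3: 4 -> 1 -> 5 -> 4)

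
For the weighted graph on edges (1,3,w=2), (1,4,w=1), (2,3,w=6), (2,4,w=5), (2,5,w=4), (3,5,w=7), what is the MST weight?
12 (MST edges: (1,3,w=2), (1,4,w=1), (2,4,w=5), (2,5,w=4); sum of weights 2 + 1 + 5 + 4 = 12)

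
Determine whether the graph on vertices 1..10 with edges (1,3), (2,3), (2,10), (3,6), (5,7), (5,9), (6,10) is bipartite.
Yes. Partition: {1, 2, 4, 6, 7, 8, 9}, {3, 5, 10}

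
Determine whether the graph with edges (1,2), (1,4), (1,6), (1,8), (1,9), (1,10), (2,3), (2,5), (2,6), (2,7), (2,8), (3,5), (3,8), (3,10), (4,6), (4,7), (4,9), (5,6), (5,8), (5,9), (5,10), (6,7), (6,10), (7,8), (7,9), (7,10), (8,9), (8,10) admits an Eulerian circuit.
No (2 vertices have odd degree: {8, 9}; Eulerian circuit requires 0)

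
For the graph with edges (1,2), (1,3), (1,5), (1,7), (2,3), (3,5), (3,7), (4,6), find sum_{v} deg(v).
16 (handshake: sum of degrees = 2|E| = 2 x 8 = 16)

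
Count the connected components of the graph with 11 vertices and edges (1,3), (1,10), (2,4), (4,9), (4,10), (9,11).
5 (components: {1, 2, 3, 4, 9, 10, 11}, {5}, {6}, {7}, {8})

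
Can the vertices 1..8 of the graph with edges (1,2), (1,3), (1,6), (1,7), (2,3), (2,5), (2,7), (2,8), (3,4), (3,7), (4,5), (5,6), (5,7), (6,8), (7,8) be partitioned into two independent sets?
No (odd cycle of length 3: 2 -> 1 -> 3 -> 2)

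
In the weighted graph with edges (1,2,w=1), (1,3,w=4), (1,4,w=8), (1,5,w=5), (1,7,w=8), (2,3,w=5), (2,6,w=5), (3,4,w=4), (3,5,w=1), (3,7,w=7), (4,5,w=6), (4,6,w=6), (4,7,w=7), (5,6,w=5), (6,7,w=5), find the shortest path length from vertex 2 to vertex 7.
9 (path: 2 -> 1 -> 7; weights 1 + 8 = 9)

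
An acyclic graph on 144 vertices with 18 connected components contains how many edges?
126 (Each of the 18 component trees on V_i vertices has V_i - 1 edges; summing gives V - C = 144 - 18 = 126)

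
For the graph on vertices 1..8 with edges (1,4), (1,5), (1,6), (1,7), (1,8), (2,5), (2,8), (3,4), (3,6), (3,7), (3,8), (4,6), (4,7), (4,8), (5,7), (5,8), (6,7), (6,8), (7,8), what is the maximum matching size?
4 (matching: (1,7), (2,5), (3,6), (4,8); upper bound floor(n/2) = floor(8/2) = 4)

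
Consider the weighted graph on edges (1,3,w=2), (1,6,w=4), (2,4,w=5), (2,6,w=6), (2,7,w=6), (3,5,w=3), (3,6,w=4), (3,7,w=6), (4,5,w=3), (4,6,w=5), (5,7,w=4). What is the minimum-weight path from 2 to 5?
8 (path: 2 -> 4 -> 5; weights 5 + 3 = 8)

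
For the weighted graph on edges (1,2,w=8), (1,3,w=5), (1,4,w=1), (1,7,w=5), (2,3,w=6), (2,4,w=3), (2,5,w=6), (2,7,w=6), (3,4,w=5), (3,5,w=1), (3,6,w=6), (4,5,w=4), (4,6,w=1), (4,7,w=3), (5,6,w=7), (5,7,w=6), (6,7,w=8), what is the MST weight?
13 (MST edges: (1,4,w=1), (2,4,w=3), (3,5,w=1), (4,5,w=4), (4,6,w=1), (4,7,w=3); sum of weights 1 + 3 + 1 + 4 + 1 + 3 = 13)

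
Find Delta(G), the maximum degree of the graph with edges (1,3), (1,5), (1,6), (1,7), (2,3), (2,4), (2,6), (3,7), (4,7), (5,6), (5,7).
4 (attained at vertices 1, 7)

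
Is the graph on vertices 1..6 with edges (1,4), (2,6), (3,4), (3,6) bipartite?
Yes. Partition: {1, 2, 3, 5}, {4, 6}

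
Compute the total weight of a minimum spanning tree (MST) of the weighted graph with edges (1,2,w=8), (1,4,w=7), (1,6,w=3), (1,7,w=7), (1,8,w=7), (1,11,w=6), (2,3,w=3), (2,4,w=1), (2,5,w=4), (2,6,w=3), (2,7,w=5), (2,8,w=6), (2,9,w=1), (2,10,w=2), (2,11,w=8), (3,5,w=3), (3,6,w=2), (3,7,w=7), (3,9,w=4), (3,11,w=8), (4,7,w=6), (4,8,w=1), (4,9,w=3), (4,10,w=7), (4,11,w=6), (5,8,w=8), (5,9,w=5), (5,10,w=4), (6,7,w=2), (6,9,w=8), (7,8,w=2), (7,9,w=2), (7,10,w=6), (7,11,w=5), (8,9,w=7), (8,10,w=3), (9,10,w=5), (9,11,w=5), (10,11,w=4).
21 (MST edges: (1,6,w=3), (2,4,w=1), (2,9,w=1), (2,10,w=2), (3,5,w=3), (3,6,w=2), (4,8,w=1), (6,7,w=2), (7,9,w=2), (10,11,w=4); sum of weights 3 + 1 + 1 + 2 + 3 + 2 + 1 + 2 + 2 + 4 = 21)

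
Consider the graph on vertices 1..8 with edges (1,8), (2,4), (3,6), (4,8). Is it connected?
No, it has 4 components: {1, 2, 4, 8}, {3, 6}, {5}, {7}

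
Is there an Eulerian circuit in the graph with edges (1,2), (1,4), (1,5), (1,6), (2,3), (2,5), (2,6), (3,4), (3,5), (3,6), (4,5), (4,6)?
Yes (the graph is connected and all 6 vertices have even degree)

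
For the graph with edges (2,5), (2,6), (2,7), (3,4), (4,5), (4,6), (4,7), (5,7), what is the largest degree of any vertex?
4 (attained at vertex 4)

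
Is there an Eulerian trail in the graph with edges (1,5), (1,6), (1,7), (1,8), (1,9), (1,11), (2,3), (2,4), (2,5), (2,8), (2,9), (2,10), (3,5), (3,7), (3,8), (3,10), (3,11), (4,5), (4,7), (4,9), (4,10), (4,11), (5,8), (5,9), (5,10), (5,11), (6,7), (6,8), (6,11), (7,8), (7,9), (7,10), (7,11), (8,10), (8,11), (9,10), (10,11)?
Yes — and in fact it has an Eulerian circuit (the graph is connected and all 11 vertices have even degree)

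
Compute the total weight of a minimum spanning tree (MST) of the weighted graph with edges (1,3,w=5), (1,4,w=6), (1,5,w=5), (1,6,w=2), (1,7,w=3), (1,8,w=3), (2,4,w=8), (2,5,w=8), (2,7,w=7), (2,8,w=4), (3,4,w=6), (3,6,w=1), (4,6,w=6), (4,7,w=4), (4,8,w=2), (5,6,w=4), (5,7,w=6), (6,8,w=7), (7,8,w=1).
17 (MST edges: (1,6,w=2), (1,8,w=3), (2,8,w=4), (3,6,w=1), (4,8,w=2), (5,6,w=4), (7,8,w=1); sum of weights 2 + 3 + 4 + 1 + 2 + 4 + 1 = 17)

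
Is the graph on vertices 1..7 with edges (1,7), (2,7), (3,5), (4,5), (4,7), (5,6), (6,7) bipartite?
Yes. Partition: {1, 2, 3, 4, 6}, {5, 7}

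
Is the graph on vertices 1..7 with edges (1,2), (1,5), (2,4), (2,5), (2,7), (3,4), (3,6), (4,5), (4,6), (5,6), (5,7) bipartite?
No (odd cycle of length 3: 5 -> 1 -> 2 -> 5)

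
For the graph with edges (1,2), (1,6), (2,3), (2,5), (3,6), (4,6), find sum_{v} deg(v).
12 (handshake: sum of degrees = 2|E| = 2 x 6 = 12)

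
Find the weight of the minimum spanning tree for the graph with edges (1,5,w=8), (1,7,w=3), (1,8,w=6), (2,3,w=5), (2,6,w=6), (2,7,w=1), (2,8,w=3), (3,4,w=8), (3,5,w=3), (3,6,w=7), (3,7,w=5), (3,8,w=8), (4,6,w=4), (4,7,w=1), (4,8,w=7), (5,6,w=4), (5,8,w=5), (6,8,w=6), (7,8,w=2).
18 (MST edges: (1,7,w=3), (2,7,w=1), (3,5,w=3), (4,6,w=4), (4,7,w=1), (5,6,w=4), (7,8,w=2); sum of weights 3 + 1 + 3 + 4 + 1 + 4 + 2 = 18)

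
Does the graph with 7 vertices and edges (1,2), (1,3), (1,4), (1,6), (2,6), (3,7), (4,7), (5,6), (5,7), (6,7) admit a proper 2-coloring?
No (odd cycle of length 3: 2 -> 1 -> 6 -> 2)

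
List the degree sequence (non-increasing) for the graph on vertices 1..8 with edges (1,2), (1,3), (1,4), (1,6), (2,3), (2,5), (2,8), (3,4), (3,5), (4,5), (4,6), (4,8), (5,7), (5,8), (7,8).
[5, 5, 4, 4, 4, 4, 2, 2] (degrees: deg(1)=4, deg(2)=4, deg(3)=4, deg(4)=5, deg(5)=5, deg(6)=2, deg(7)=2, deg(8)=4)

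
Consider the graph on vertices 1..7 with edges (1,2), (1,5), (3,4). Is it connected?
No, it has 4 components: {1, 2, 5}, {3, 4}, {6}, {7}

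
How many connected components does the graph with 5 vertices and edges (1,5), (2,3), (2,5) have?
2 (components: {1, 2, 3, 5}, {4})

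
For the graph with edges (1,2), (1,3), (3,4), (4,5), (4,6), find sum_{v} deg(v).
10 (handshake: sum of degrees = 2|E| = 2 x 5 = 10)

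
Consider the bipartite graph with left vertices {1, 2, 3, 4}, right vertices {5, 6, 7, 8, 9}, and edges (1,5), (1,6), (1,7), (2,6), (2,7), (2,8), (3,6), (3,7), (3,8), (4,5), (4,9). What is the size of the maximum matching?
4 (matching: (1,7), (2,8), (3,6), (4,9); upper bound min(|L|,|R|) = min(4,5) = 4)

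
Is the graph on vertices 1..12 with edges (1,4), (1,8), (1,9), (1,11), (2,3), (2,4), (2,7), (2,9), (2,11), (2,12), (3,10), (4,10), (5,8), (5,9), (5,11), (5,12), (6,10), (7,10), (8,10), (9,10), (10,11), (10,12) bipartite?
Yes. Partition: {1, 2, 5, 10}, {3, 4, 6, 7, 8, 9, 11, 12}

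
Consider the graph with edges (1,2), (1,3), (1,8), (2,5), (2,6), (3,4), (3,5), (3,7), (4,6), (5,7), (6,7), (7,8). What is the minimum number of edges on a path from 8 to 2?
2 (path: 8 -> 1 -> 2, 2 edges)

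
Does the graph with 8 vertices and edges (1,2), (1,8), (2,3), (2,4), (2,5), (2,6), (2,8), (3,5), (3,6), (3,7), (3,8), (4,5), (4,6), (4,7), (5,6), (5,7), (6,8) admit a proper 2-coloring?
No (odd cycle of length 3: 2 -> 1 -> 8 -> 2)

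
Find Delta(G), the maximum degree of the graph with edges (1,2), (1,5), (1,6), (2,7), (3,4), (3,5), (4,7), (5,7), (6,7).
4 (attained at vertex 7)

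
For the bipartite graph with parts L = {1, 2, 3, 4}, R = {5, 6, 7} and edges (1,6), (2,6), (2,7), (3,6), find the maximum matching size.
2 (matching: (1,6), (2,7); upper bound min(|L|,|R|) = min(4,3) = 3)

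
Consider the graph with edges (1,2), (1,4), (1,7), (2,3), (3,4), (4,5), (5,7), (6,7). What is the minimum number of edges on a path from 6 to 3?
4 (path: 6 -> 7 -> 1 -> 4 -> 3, 4 edges)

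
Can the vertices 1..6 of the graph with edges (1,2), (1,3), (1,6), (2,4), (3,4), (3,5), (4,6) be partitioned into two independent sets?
Yes. Partition: {1, 4, 5}, {2, 3, 6}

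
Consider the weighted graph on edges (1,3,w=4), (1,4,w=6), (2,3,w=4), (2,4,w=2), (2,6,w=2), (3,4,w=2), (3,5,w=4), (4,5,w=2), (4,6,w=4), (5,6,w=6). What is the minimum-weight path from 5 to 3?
4 (path: 5 -> 3; weights 4 = 4)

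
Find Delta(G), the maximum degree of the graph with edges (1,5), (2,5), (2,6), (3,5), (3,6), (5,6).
4 (attained at vertex 5)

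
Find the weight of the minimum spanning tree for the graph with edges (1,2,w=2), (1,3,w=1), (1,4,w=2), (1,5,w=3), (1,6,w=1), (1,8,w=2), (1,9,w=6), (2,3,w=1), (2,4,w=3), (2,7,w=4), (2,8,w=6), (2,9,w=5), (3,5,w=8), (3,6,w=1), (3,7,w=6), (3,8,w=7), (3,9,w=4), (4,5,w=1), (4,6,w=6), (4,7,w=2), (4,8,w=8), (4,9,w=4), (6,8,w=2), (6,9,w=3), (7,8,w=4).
13 (MST edges: (1,3,w=1), (1,4,w=2), (1,6,w=1), (1,8,w=2), (2,3,w=1), (4,5,w=1), (4,7,w=2), (6,9,w=3); sum of weights 1 + 2 + 1 + 2 + 1 + 1 + 2 + 3 = 13)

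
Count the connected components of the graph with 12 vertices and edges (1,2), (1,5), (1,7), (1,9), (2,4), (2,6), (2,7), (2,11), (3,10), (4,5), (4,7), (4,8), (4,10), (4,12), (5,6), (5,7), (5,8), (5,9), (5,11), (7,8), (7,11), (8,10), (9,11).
1 (components: {1, 2, 3, 4, 5, 6, 7, 8, 9, 10, 11, 12})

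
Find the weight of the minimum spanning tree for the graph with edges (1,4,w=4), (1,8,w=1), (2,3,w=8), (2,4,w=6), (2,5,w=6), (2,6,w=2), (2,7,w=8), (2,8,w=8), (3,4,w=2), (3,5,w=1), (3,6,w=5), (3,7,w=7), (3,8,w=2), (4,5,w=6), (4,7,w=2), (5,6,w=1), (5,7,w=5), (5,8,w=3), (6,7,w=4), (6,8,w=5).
11 (MST edges: (1,8,w=1), (2,6,w=2), (3,4,w=2), (3,5,w=1), (3,8,w=2), (4,7,w=2), (5,6,w=1); sum of weights 1 + 2 + 2 + 1 + 2 + 2 + 1 = 11)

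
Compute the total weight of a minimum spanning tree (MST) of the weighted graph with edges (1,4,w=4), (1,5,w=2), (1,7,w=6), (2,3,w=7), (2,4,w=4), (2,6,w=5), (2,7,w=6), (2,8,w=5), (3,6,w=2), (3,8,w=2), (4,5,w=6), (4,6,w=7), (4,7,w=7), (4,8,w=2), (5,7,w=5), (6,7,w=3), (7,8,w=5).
19 (MST edges: (1,4,w=4), (1,5,w=2), (2,4,w=4), (3,6,w=2), (3,8,w=2), (4,8,w=2), (6,7,w=3); sum of weights 4 + 2 + 4 + 2 + 2 + 2 + 3 = 19)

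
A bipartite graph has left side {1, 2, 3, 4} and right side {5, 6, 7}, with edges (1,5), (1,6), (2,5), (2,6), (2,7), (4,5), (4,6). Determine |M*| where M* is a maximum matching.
3 (matching: (1,6), (2,7), (4,5); upper bound min(|L|,|R|) = min(4,3) = 3)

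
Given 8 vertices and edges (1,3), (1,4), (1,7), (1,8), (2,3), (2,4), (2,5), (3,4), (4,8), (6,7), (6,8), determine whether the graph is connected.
Yes (BFS from 1 visits [1, 3, 4, 7, 8, 2, 6, 5] — all 8 vertices reached)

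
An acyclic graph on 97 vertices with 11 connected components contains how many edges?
86 (Each of the 11 component trees on V_i vertices has V_i - 1 edges; summing gives V - C = 97 - 11 = 86)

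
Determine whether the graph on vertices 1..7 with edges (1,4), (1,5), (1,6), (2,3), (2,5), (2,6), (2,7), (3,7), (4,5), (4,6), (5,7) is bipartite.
No (odd cycle of length 3: 4 -> 1 -> 5 -> 4)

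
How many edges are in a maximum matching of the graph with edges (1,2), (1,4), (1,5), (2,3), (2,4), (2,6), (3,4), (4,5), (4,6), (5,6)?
3 (matching: (1,5), (2,3), (4,6); upper bound floor(n/2) = floor(6/2) = 3)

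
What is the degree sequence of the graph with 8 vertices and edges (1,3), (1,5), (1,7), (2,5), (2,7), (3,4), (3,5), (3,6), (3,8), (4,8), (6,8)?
[5, 3, 3, 3, 2, 2, 2, 2] (degrees: deg(1)=3, deg(2)=2, deg(3)=5, deg(4)=2, deg(5)=3, deg(6)=2, deg(7)=2, deg(8)=3)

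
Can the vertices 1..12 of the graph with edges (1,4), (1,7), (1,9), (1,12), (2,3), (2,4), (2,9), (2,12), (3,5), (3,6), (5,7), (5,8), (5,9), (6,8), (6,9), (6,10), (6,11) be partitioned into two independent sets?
Yes. Partition: {1, 2, 5, 6}, {3, 4, 7, 8, 9, 10, 11, 12}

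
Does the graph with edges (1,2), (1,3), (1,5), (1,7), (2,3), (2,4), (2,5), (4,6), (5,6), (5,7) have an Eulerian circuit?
Yes (the graph is connected and all 7 vertices have even degree)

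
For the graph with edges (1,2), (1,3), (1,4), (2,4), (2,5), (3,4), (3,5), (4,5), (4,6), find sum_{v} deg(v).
18 (handshake: sum of degrees = 2|E| = 2 x 9 = 18)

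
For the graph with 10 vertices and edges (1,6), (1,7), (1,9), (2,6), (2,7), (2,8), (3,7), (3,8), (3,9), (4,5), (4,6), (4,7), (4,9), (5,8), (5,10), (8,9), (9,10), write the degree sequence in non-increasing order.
[5, 4, 4, 4, 3, 3, 3, 3, 3, 2] (degrees: deg(1)=3, deg(2)=3, deg(3)=3, deg(4)=4, deg(5)=3, deg(6)=3, deg(7)=4, deg(8)=4, deg(9)=5, deg(10)=2)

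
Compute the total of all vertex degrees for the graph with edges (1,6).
2 (handshake: sum of degrees = 2|E| = 2 x 1 = 2)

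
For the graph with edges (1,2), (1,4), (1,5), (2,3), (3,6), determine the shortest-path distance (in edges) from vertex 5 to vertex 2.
2 (path: 5 -> 1 -> 2, 2 edges)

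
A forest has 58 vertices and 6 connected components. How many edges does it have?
52 (Each of the 6 component trees on V_i vertices has V_i - 1 edges; summing gives V - C = 58 - 6 = 52)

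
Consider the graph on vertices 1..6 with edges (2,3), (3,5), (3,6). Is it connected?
No, it has 3 components: {1}, {2, 3, 5, 6}, {4}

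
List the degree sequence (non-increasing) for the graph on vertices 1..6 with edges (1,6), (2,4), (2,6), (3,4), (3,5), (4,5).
[3, 2, 2, 2, 2, 1] (degrees: deg(1)=1, deg(2)=2, deg(3)=2, deg(4)=3, deg(5)=2, deg(6)=2)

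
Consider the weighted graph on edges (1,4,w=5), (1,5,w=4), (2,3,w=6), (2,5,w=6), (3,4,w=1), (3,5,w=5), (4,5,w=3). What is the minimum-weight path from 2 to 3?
6 (path: 2 -> 3; weights 6 = 6)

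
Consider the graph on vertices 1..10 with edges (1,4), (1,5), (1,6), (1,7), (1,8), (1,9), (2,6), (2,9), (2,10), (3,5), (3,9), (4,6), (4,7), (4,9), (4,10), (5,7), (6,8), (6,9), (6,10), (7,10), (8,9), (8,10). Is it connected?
Yes (BFS from 1 visits [1, 4, 5, 6, 7, 8, 9, 10, 3, 2] — all 10 vertices reached)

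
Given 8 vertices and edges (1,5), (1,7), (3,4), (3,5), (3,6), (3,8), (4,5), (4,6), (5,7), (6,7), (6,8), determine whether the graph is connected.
No, it has 2 components: {1, 3, 4, 5, 6, 7, 8}, {2}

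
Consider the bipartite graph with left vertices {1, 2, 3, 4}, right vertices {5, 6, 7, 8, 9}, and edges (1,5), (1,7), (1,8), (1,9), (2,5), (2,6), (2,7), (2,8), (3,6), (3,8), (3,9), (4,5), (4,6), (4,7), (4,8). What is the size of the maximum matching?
4 (matching: (1,9), (2,8), (3,6), (4,7); upper bound min(|L|,|R|) = min(4,5) = 4)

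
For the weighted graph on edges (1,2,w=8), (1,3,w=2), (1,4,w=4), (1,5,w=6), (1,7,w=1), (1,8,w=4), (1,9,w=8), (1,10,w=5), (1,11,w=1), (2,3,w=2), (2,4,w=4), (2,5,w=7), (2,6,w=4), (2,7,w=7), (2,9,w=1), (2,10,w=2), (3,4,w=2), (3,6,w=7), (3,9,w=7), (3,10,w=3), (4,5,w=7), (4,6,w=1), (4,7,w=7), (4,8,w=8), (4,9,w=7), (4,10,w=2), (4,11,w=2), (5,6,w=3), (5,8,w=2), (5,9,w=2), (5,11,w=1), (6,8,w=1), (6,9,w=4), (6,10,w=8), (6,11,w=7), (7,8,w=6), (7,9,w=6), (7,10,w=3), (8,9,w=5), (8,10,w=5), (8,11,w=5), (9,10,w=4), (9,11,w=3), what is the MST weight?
14 (MST edges: (1,3,w=2), (1,7,w=1), (1,11,w=1), (2,3,w=2), (2,9,w=1), (2,10,w=2), (3,4,w=2), (4,6,w=1), (5,11,w=1), (6,8,w=1); sum of weights 2 + 1 + 1 + 2 + 1 + 2 + 2 + 1 + 1 + 1 = 14)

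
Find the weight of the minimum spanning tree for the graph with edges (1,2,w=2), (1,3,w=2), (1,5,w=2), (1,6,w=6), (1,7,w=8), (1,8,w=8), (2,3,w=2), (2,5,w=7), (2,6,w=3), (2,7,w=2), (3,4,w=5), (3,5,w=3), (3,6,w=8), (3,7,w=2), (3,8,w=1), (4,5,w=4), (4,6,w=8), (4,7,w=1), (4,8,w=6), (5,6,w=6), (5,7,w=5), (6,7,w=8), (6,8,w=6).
13 (MST edges: (1,2,w=2), (1,3,w=2), (1,5,w=2), (2,6,w=3), (2,7,w=2), (3,8,w=1), (4,7,w=1); sum of weights 2 + 2 + 2 + 3 + 2 + 1 + 1 = 13)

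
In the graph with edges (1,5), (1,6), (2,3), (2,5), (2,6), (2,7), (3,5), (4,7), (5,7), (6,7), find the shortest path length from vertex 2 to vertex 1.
2 (path: 2 -> 6 -> 1, 2 edges)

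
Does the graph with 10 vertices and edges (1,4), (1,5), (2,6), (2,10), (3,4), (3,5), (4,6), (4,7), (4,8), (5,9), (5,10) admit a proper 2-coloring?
Yes. Partition: {1, 3, 6, 7, 8, 9, 10}, {2, 4, 5}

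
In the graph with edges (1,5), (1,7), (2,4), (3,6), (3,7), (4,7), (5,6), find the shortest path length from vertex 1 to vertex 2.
3 (path: 1 -> 7 -> 4 -> 2, 3 edges)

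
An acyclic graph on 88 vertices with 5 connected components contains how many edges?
83 (Each of the 5 component trees on V_i vertices has V_i - 1 edges; summing gives V - C = 88 - 5 = 83)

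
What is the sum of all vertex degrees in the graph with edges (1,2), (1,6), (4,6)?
6 (handshake: sum of degrees = 2|E| = 2 x 3 = 6)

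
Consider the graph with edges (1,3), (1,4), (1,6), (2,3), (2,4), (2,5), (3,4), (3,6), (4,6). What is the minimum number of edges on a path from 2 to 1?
2 (path: 2 -> 4 -> 1, 2 edges)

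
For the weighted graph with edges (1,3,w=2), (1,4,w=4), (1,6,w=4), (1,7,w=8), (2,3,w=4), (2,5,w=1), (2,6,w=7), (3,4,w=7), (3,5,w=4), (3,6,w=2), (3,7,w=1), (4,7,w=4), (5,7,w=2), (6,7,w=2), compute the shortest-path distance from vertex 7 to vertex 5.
2 (path: 7 -> 5; weights 2 = 2)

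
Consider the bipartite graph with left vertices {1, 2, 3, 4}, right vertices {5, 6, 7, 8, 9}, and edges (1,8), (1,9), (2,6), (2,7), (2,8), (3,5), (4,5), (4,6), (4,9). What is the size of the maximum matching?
4 (matching: (1,8), (2,7), (3,5), (4,9); upper bound min(|L|,|R|) = min(4,5) = 4)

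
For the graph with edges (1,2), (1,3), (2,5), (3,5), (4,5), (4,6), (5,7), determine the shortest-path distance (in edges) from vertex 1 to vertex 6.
4 (path: 1 -> 3 -> 5 -> 4 -> 6, 4 edges)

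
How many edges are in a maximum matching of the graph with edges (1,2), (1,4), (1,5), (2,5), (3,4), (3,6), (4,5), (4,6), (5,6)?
3 (matching: (1,2), (3,4), (5,6); upper bound floor(n/2) = floor(6/2) = 3)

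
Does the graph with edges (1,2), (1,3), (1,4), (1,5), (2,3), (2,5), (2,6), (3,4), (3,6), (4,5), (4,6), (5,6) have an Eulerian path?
Yes — and in fact it has an Eulerian circuit (the graph is connected and all 6 vertices have even degree)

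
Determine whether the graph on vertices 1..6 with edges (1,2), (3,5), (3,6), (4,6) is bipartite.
Yes. Partition: {1, 3, 4}, {2, 5, 6}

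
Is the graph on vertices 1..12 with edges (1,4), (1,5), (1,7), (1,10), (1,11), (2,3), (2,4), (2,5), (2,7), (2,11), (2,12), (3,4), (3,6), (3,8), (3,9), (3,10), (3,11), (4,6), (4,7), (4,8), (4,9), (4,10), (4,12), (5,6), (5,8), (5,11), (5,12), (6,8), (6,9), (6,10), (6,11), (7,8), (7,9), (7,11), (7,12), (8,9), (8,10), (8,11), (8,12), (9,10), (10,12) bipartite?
No (odd cycle of length 3: 11 -> 1 -> 5 -> 11)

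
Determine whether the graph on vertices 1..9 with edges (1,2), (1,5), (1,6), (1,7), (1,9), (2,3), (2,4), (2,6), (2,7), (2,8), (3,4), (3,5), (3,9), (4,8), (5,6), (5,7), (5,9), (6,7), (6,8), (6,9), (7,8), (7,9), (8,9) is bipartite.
No (odd cycle of length 3: 5 -> 1 -> 6 -> 5)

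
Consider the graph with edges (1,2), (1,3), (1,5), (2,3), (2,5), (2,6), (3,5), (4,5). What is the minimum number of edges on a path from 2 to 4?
2 (path: 2 -> 5 -> 4, 2 edges)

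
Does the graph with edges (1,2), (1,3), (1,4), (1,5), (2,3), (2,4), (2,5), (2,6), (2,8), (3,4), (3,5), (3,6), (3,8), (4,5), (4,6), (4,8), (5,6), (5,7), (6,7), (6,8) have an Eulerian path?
Yes — and in fact it has an Eulerian circuit (the graph is connected and all 8 vertices have even degree)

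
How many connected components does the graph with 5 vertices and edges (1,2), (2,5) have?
3 (components: {1, 2, 5}, {3}, {4})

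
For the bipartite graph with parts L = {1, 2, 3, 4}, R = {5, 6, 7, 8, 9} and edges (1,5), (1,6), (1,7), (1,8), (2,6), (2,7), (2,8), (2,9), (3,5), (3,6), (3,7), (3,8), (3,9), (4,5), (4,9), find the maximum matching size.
4 (matching: (1,8), (2,6), (3,7), (4,9); upper bound min(|L|,|R|) = min(4,5) = 4)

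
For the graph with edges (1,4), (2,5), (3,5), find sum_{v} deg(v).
6 (handshake: sum of degrees = 2|E| = 2 x 3 = 6)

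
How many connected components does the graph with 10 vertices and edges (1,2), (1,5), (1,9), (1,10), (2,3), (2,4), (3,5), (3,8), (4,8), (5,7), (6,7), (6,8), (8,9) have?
1 (components: {1, 2, 3, 4, 5, 6, 7, 8, 9, 10})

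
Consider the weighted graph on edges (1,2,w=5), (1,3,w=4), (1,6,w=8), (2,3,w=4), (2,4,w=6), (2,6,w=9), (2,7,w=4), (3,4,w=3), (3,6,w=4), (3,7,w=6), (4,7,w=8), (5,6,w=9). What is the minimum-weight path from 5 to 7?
19 (path: 5 -> 6 -> 3 -> 7; weights 9 + 4 + 6 = 19)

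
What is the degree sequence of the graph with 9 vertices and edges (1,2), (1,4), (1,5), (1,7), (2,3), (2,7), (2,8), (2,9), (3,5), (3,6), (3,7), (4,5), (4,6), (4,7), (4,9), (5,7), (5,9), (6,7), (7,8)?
[7, 5, 5, 5, 4, 4, 3, 3, 2] (degrees: deg(1)=4, deg(2)=5, deg(3)=4, deg(4)=5, deg(5)=5, deg(6)=3, deg(7)=7, deg(8)=2, deg(9)=3)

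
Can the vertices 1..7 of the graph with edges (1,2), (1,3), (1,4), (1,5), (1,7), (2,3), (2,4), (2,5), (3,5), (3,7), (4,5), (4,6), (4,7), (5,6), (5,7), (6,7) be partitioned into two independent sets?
No (odd cycle of length 3: 5 -> 1 -> 2 -> 5)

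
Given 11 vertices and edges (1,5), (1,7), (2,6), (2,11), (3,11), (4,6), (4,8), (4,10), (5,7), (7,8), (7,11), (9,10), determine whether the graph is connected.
Yes (BFS from 1 visits [1, 5, 7, 8, 11, 4, 2, 3, 6, 10, 9] — all 11 vertices reached)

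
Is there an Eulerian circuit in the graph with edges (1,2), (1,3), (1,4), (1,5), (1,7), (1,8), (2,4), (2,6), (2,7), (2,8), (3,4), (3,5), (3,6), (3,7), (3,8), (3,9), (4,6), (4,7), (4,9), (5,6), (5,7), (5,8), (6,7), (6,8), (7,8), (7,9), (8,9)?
No (4 vertices have odd degree: {2, 3, 5, 8}; Eulerian circuit requires 0)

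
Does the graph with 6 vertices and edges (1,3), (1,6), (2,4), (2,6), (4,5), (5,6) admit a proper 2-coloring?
Yes. Partition: {1, 2, 5}, {3, 4, 6}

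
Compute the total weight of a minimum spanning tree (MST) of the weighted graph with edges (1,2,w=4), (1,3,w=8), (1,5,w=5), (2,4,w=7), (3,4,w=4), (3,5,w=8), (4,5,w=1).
14 (MST edges: (1,2,w=4), (1,5,w=5), (3,4,w=4), (4,5,w=1); sum of weights 4 + 5 + 4 + 1 = 14)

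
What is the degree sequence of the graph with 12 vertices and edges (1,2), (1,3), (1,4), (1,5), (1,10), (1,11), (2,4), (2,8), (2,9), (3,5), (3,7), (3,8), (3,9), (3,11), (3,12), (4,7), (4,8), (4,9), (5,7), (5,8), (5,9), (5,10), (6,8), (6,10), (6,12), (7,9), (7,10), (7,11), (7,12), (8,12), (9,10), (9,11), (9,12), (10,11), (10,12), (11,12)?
[8, 7, 7, 7, 7, 6, 6, 6, 6, 5, 4, 3] (degrees: deg(1)=6, deg(2)=4, deg(3)=7, deg(4)=5, deg(5)=6, deg(6)=3, deg(7)=7, deg(8)=6, deg(9)=8, deg(10)=7, deg(11)=6, deg(12)=7)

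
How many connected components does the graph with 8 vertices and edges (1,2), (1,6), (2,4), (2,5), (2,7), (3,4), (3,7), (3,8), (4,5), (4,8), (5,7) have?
1 (components: {1, 2, 3, 4, 5, 6, 7, 8})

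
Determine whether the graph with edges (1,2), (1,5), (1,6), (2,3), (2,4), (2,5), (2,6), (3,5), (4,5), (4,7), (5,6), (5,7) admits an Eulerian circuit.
No (4 vertices have odd degree: {1, 2, 4, 6}; Eulerian circuit requires 0)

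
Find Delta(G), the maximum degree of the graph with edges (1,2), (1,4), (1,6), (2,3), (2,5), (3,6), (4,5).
3 (attained at vertices 1, 2)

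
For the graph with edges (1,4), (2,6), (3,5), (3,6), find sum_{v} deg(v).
8 (handshake: sum of degrees = 2|E| = 2 x 4 = 8)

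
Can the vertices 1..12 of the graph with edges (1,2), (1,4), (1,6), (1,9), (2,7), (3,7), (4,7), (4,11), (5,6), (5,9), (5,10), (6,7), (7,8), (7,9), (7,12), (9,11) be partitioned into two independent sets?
Yes. Partition: {1, 5, 7, 11}, {2, 3, 4, 6, 8, 9, 10, 12}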